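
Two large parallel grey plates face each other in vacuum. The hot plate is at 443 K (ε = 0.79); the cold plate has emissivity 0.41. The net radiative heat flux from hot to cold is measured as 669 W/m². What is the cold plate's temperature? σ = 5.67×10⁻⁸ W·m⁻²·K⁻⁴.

q = σ(T₁⁴ − T₂⁴)/(1/ε₁ + 1/ε₂ − 1); denominator = 2.705.
T₂⁴ = T₁⁴ − q·(1/ε₁+1/ε₂−1)/σ = 3.851×10¹⁰ − 669·2.705/5.67×10⁻⁸
    = 6.599×10⁹ K⁴.

T₂ ≈ 285 K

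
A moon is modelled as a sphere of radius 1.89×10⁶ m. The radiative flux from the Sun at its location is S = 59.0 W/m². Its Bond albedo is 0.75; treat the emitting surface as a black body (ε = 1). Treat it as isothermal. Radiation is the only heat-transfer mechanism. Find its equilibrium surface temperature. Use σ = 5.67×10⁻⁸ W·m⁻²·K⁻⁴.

At equilibrium, absorbed power = emitted power.
Absorbing cross-section = πr² = 1.122×10¹³ m²; emitting surface = 4πr² = 4.489×10¹³ m² (ratio 4).
(1−a)S·A_cross = εσ·A_surf·T⁴  ⇒  T⁴ = (1−a)S/(4σ).
T⁴ = 0.250·59.0/(4·5.67×10⁻⁸) = 6.504×10⁷ K⁴.
T = (6.504×10⁷)^(1/4).

T ≈ 89.8 K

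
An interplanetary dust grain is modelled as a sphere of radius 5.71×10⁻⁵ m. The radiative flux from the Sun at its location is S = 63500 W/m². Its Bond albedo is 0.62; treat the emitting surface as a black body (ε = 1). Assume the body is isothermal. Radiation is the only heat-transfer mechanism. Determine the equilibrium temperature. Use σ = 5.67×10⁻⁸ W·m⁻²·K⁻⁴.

T ≈ 571 K

At equilibrium, absorbed power = emitted power.
Absorbing cross-section = πr² = 1.024×10⁻⁸ m²; emitting surface = 4πr² = 4.097×10⁻⁸ m² (ratio 4).
(1−a)S·A_cross = εσ·A_surf·T⁴  ⇒  T⁴ = (1−a)S/(4σ).
T⁴ = 0.380·63500/(4·5.67×10⁻⁸) = 1.064×10¹¹ K⁴.
T = (1.064×10¹¹)^(1/4).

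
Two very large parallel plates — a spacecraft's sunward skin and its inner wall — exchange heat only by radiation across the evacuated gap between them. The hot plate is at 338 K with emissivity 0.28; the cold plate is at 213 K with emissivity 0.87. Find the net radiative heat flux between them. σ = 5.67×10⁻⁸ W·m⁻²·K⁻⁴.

q ≈ 168 W/m²

For two infinite grey parallel plates, q = σ(T₁⁴ − T₂⁴)/(1/ε₁ + 1/ε₂ − 1).
T₁⁴ − T₂⁴ = 1.305×10¹⁰ − 2.058×10⁹ = 1.099×10¹⁰ K⁴.
1/ε₁ + 1/ε₂ − 1 = 3.571 + 1.149 − 1 = 3.721.
q = 5.67×10⁻⁸ × 1.099×10¹⁰ / 3.721.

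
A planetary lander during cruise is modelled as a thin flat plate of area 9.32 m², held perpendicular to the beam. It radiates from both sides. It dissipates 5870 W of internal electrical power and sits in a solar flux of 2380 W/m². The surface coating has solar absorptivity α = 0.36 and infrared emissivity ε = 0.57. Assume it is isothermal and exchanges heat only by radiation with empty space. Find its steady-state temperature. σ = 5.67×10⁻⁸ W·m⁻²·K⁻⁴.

At steady state, absorbed solar power + internal power = radiated power.
Absorbed: α·S·A_cross = 0.36·2380·9.320 = 7985 W (cross-section A).
Total input = 7985 + 5870 = 13860 W.
Radiated: εσ·A_surf·T⁴ with A_surf = 2A = 18.64 m².
T⁴ = 13860/(0.57·5.67×10⁻⁸·18.64) = 2.300×10¹⁰ K⁴.

T ≈ 389 K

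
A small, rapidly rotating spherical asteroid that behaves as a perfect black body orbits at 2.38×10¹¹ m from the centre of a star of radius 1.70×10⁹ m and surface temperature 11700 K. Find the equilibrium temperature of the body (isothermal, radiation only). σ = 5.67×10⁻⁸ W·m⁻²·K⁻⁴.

T ≈ 699 K

The star's surface emits σT_*⁴; at distance d the flux is S = σT_*⁴(R_*/d)².
S = 5.67×10⁻⁸·(11700)⁴·(1.70×10⁹/2.38×10¹¹)² = 54210 W/m².
For an isothermal sphere T⁴ = (1−a)S/(4σ) = 2.390×10¹¹ K⁴.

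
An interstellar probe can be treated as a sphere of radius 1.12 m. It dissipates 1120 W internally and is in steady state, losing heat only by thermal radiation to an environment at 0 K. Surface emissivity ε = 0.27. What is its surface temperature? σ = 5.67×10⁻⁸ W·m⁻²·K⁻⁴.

T ≈ 261 K

Steady state: internal power = radiated power, P = εσA T⁴.
Radiating area A = 4πr² = 15.76 m².
T⁴ = P/(εσA) = 1120/(0.27·5.67×10⁻⁸·15.76) = 4.641×10⁹ K⁴.
T = (4.641×10⁹)^(1/4).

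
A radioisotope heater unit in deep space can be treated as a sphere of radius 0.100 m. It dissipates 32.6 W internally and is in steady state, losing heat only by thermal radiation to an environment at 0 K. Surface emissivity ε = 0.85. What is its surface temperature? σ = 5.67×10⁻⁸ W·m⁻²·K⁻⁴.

T ≈ 271 K

Steady state: internal power = radiated power, P = εσA T⁴.
Radiating area A = 4πr² = 0.1257 m².
T⁴ = P/(εσA) = 32.6/(0.85·5.67×10⁻⁸·0.1257) = 5.383×10⁹ K⁴.
T = (5.383×10⁹)^(1/4).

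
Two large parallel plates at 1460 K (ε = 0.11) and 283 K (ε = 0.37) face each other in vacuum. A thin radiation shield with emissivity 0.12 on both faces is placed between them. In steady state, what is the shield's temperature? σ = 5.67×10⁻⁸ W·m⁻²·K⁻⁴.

T_s ≈ 1150 K

In steady state the net flux on the hot side equals that on the cold side.
σ(T₁⁴−T_s⁴)/D₁ = σ(T_s⁴−T₂⁴)/D₂, with D₁ = 1/ε₁+1/ε_s−1 = 16.42, D₂ = 1/ε_s+1/ε₂−1 = 10.04.
Solve for T_s⁴: T_s⁴ = (D₂·T₁⁴ + D₁·T₂⁴)/(D₁+D₂) = 1.727×10¹² K⁴.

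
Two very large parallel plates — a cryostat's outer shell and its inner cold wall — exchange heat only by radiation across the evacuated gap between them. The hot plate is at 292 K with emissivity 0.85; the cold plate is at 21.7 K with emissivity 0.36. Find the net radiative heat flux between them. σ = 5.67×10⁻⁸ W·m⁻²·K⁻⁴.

For two infinite grey parallel plates, q = σ(T₁⁴ − T₂⁴)/(1/ε₁ + 1/ε₂ − 1).
T₁⁴ − T₂⁴ = 7.270×10⁹ − 2.217×10⁵ = 7.270×10⁹ K⁴.
1/ε₁ + 1/ε₂ − 1 = 1.176 + 2.778 − 1 = 2.954.
q = 5.67×10⁻⁸ × 7.270×10⁹ / 2.954.

q ≈ 140 W/m²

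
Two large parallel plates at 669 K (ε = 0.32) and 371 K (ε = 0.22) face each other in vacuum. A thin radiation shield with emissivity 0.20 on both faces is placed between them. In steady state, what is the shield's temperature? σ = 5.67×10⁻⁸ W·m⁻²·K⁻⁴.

In steady state the net flux on the hot side equals that on the cold side.
σ(T₁⁴−T_s⁴)/D₁ = σ(T_s⁴−T₂⁴)/D₂, with D₁ = 1/ε₁+1/ε_s−1 = 7.125, D₂ = 1/ε_s+1/ε₂−1 = 8.545.
Solve for T_s⁴: T_s⁴ = (D₂·T₁⁴ + D₁·T₂⁴)/(D₁+D₂) = 1.178×10¹¹ K⁴.

T_s ≈ 586 K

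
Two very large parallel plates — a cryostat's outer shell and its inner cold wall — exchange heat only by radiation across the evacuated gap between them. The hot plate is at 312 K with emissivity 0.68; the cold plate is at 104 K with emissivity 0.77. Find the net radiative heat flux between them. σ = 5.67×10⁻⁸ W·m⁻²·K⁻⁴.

q ≈ 300 W/m²

For two infinite grey parallel plates, q = σ(T₁⁴ − T₂⁴)/(1/ε₁ + 1/ε₂ − 1).
T₁⁴ − T₂⁴ = 9.476×10⁹ − 1.170×10⁸ = 9.359×10⁹ K⁴.
1/ε₁ + 1/ε₂ − 1 = 1.471 + 1.299 − 1 = 1.769.
q = 5.67×10⁻⁸ × 9.359×10⁹ / 1.769.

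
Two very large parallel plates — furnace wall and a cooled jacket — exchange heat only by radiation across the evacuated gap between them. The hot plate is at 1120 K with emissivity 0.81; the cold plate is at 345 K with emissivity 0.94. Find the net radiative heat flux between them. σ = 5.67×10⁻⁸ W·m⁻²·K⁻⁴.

For two infinite grey parallel plates, q = σ(T₁⁴ − T₂⁴)/(1/ε₁ + 1/ε₂ − 1).
T₁⁴ − T₂⁴ = 1.574×10¹² − 1.417×10¹⁰ = 1.559×10¹² K⁴.
1/ε₁ + 1/ε₂ − 1 = 1.235 + 1.064 − 1 = 1.298.
q = 5.67×10⁻⁸ × 1.559×10¹² / 1.298.

q ≈ 68100 W/m²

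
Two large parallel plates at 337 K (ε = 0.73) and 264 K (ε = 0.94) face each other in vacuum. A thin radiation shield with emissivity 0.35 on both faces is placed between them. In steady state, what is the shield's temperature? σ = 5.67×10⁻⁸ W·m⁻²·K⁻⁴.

T_s ≈ 305 K

In steady state the net flux on the hot side equals that on the cold side.
σ(T₁⁴−T_s⁴)/D₁ = σ(T_s⁴−T₂⁴)/D₂, with D₁ = 1/ε₁+1/ε_s−1 = 3.227, D₂ = 1/ε_s+1/ε₂−1 = 2.921.
Solve for T_s⁴: T_s⁴ = (D₂·T₁⁴ + D₁·T₂⁴)/(D₁+D₂) = 8.678×10⁹ K⁴.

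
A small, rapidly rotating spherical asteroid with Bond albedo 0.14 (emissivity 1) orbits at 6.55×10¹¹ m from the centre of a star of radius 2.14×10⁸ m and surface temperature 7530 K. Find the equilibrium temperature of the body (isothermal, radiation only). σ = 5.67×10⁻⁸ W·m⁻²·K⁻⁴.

T ≈ 92.7 K

The star's surface emits σT_*⁴; at distance d the flux is S = σT_*⁴(R_*/d)².
S = 5.67×10⁻⁸·(7530)⁴·(2.14×10⁸/6.55×10¹¹)² = 19.46 W/m².
For an isothermal sphere T⁴ = (1−a)S/(4σ) = 7.378×10⁷ K⁴.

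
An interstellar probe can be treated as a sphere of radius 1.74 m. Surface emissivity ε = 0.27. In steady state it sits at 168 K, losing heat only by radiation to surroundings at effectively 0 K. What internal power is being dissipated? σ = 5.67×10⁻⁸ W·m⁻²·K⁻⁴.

Steady state: P = εσA T⁴.
A = 4πr² = 38.05 m²; T⁴ = (168)⁴ = 7.966×10⁸ K⁴.
P = 0.27 × 5.67×10⁻⁸ × 38.05 × 7.966×10⁸.

P ≈ 464 W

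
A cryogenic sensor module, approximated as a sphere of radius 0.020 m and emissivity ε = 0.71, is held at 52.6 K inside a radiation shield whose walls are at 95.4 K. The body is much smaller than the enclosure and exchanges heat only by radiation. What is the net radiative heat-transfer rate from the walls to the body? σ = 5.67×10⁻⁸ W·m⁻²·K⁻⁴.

P_net ≈ 0.0152 W

For a small grey body in a large enclosure: P_net = εσA(T_body⁴ − T_wall⁴).
A = 4πr² = 0.005027 m²; T_body⁴ − T_wall⁴ = 7.655×10⁶ − 8.283×10⁷ = -7.518×10⁷ K⁴.
|P_net| = 0.71·5.67×10⁻⁸·0.005027·7.518×10⁷.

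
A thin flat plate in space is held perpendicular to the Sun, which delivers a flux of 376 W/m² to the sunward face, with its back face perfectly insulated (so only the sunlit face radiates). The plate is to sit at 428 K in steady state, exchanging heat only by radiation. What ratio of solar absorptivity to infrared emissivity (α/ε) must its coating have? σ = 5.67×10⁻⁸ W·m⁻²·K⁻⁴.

Balance: αS·A = εσ·1A·T⁴ ⇒ α/ε = σT⁴/S.
α/ε = 5.67×10⁻⁸·(428)⁴/376 = 5.67×10⁻⁸·3.356×10¹⁰/376.

α/ε ≈ 5.06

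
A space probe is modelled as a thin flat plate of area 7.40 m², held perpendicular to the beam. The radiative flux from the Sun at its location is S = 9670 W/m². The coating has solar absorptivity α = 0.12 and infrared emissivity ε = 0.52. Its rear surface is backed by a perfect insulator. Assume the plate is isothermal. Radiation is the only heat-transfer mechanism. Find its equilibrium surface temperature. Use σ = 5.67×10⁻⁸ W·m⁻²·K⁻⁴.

At equilibrium, absorbed power = emitted power.
Absorbing cross-section = A = 7.400 m²; emitting surface = A = 7.400 m² (ratio 1).
αS·A_cross = εσ·A_surf·T⁴  ⇒  T⁴ = αS/(ε·1σ).
T⁴ = 0.120·9670/(0.52·1·5.67×10⁻⁸) = 3.936×10¹⁰ K⁴.
T = (3.936×10¹⁰)^(1/4).

T ≈ 445 K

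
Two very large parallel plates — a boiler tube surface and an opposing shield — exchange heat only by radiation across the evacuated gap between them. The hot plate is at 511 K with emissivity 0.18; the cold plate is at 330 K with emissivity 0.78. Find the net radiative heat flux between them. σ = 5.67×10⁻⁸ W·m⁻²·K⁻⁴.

For two infinite grey parallel plates, q = σ(T₁⁴ − T₂⁴)/(1/ε₁ + 1/ε₂ − 1).
T₁⁴ − T₂⁴ = 6.818×10¹⁰ − 1.186×10¹⁰ = 5.632×10¹⁰ K⁴.
1/ε₁ + 1/ε₂ − 1 = 5.556 + 1.282 − 1 = 5.838.
q = 5.67×10⁻⁸ × 5.632×10¹⁰ / 5.838.

q ≈ 547 W/m²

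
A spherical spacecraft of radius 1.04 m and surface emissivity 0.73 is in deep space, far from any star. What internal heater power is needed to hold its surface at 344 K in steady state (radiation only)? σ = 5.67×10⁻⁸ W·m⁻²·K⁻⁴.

P ≈ 7880 W

P = εσ·4πr²·T⁴.
4πr² = 13.59 m²; T⁴ = 1.400×10¹⁰ K⁴.
P = 0.73·5.67×10⁻⁸·13.59·1.400×10¹⁰.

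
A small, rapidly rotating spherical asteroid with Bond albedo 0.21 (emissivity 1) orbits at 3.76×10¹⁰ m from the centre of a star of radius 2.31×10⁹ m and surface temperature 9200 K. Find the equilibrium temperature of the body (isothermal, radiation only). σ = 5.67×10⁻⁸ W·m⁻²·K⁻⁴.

The star's surface emits σT_*⁴; at distance d the flux is S = σT_*⁴(R_*/d)².
S = 5.67×10⁻⁸·(9200)⁴·(2.31×10⁹/3.76×10¹⁰)² = 1.533×10⁶ W/m².
For an isothermal sphere T⁴ = (1−a)S/(4σ) = 5.340×10¹² K⁴.

T ≈ 1520 K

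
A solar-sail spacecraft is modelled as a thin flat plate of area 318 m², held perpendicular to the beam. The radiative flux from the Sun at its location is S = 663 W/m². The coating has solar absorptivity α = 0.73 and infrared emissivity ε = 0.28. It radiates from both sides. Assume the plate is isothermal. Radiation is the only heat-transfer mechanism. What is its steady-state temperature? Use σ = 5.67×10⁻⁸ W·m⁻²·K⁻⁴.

At equilibrium, absorbed power = emitted power.
Absorbing cross-section = A = 318.0 m²; emitting surface = 2A = 636.0 m² (ratio 2).
αS·A_cross = εσ·A_surf·T⁴  ⇒  T⁴ = αS/(ε·2σ).
T⁴ = 0.730·663/(0.28·2·5.67×10⁻⁸) = 1.524×10¹⁰ K⁴.
T = (1.524×10¹⁰)^(1/4).

T ≈ 351 K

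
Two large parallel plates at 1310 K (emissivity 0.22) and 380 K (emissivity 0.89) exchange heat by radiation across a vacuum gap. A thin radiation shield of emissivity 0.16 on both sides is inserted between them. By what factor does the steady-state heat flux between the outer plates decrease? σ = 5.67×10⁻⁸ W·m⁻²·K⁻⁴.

factor ≈ 3.46

Without shield: q₀ = σΔ(T⁴)/(1/ε₁+1/ε₂−1) with denominator 4.669.
With shield the two gaps are in series; the resistances add: (1/ε₁+1/ε_s−1)+(1/ε_s+1/ε₂−1) = 9.795+6.374 = 16.17.
Heat-flux ratio q₀/q = 16.17/4.669.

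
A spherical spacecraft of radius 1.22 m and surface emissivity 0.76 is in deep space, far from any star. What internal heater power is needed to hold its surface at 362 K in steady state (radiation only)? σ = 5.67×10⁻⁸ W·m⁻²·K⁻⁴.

P = εσ·4πr²·T⁴.
4πr² = 18.70 m²; T⁴ = 1.717×10¹⁰ K⁴.
P = 0.76·5.67×10⁻⁸·18.70·1.717×10¹⁰.

P ≈ 13800 W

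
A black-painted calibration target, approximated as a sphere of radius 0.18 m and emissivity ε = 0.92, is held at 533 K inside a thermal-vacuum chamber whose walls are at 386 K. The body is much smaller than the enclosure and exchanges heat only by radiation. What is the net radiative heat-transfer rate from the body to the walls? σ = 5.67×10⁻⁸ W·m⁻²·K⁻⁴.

For a small grey body in a large enclosure: P_net = εσA(T_body⁴ − T_wall⁴).
A = 4πr² = 0.4072 m²; T_body⁴ − T_wall⁴ = 8.071×10¹⁰ − 2.220×10¹⁰ = 5.851×10¹⁰ K⁴.
|P_net| = 0.92·5.67×10⁻⁸·0.4072·5.851×10¹⁰.

P_net ≈ 1240 W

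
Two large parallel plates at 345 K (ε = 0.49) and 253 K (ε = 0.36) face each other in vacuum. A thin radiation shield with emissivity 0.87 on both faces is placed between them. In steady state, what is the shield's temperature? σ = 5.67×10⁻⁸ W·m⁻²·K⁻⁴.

T_s ≈ 315 K

In steady state the net flux on the hot side equals that on the cold side.
σ(T₁⁴−T_s⁴)/D₁ = σ(T_s⁴−T₂⁴)/D₂, with D₁ = 1/ε₁+1/ε_s−1 = 2.190, D₂ = 1/ε_s+1/ε₂−1 = 2.927.
Solve for T_s⁴: T_s⁴ = (D₂·T₁⁴ + D₁·T₂⁴)/(D₁+D₂) = 9.857×10⁹ K⁴.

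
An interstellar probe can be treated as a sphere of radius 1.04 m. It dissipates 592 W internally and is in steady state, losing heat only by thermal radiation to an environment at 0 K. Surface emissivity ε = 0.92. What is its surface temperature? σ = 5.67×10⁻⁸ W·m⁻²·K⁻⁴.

T ≈ 170 K

Steady state: internal power = radiated power, P = εσA T⁴.
Radiating area A = 4πr² = 13.59 m².
T⁴ = P/(εσA) = 592/(0.92·5.67×10⁻⁸·13.59) = 8.350×10⁸ K⁴.
T = (8.350×10⁸)^(1/4).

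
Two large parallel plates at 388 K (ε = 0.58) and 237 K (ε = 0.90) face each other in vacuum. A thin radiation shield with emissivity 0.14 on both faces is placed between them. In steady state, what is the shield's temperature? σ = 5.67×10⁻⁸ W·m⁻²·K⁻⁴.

In steady state the net flux on the hot side equals that on the cold side.
σ(T₁⁴−T_s⁴)/D₁ = σ(T_s⁴−T₂⁴)/D₂, with D₁ = 1/ε₁+1/ε_s−1 = 7.867, D₂ = 1/ε_s+1/ε₂−1 = 7.254.
Solve for T_s⁴: T_s⁴ = (D₂·T₁⁴ + D₁·T₂⁴)/(D₁+D₂) = 1.251×10¹⁰ K⁴.

T_s ≈ 334 K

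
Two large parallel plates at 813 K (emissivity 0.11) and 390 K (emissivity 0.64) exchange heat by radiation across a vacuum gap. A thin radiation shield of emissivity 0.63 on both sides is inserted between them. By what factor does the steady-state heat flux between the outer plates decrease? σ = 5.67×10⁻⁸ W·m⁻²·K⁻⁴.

Without shield: q₀ = σΔ(T⁴)/(1/ε₁+1/ε₂−1) with denominator 9.653.
With shield the two gaps are in series; the resistances add: (1/ε₁+1/ε_s−1)+(1/ε_s+1/ε₂−1) = 9.678+2.150 = 11.83.
Heat-flux ratio q₀/q = 11.83/9.653.

factor ≈ 1.23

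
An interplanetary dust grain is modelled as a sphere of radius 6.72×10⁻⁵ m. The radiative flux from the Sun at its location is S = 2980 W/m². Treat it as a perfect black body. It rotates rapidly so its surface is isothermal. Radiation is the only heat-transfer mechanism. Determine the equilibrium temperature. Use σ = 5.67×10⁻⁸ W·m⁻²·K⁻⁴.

T ≈ 339 K

At equilibrium, absorbed power = emitted power.
Absorbing cross-section = πr² = 1.419×10⁻⁸ m²; emitting surface = 4πr² = 5.675×10⁻⁸ m² (ratio 4).
S·A_cross = εσ·A_surf·T⁴  ⇒  T⁴ = S/(4σ).
T⁴ = 1.00·2980/(4·5.67×10⁻⁸) = 1.314×10¹⁰ K⁴.
T = (1.314×10¹⁰)^(1/4).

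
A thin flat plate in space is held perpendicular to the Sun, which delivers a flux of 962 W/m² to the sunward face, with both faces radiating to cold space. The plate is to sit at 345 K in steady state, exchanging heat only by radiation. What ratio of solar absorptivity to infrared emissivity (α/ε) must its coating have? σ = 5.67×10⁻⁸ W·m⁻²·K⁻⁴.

Balance: αS·A = εσ·2A·T⁴ ⇒ α/ε = 2σT⁴/S.
α/ε = 2·5.67×10⁻⁸·(345)⁴/962 = 2·5.67×10⁻⁸·1.417×10¹⁰/962.

α/ε ≈ 1.67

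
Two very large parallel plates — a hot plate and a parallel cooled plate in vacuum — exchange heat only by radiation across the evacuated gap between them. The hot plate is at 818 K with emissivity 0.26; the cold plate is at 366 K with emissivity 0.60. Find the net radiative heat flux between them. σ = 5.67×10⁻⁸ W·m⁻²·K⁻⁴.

For two infinite grey parallel plates, q = σ(T₁⁴ − T₂⁴)/(1/ε₁ + 1/ε₂ − 1).
T₁⁴ − T₂⁴ = 4.477×10¹¹ − 1.794×10¹⁰ = 4.298×10¹¹ K⁴.
1/ε₁ + 1/ε₂ − 1 = 3.846 + 1.667 − 1 = 4.513.
q = 5.67×10⁻⁸ × 4.298×10¹¹ / 4.513.

q ≈ 5400 W/m²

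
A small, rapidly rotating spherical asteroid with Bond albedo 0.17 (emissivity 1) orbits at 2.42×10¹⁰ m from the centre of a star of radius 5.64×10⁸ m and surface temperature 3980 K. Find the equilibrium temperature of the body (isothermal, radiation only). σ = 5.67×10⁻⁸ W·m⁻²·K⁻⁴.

The star's surface emits σT_*⁴; at distance d the flux is S = σT_*⁴(R_*/d)².
S = 5.67×10⁻⁸·(3980)⁴·(5.64×10⁸/2.42×10¹⁰)² = 7728 W/m².
For an isothermal sphere T⁴ = (1−a)S/(4σ) = 2.828×10¹⁰ K⁴.

T ≈ 410 K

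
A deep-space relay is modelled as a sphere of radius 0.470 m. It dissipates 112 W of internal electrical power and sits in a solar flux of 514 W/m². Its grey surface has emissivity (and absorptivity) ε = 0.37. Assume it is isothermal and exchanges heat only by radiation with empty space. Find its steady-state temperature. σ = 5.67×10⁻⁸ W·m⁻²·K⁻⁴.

At steady state, absorbed solar power + internal power = radiated power.
Absorbed: α·S·A_cross = 0.37·514·0.6940 = 132.0 W (cross-section πr²).
Total input = 132.0 + 112 = 244.0 W.
Radiated: εσ·A_surf·T⁴ with A_surf = 4πr² = 2.776 m².
T⁴ = 244.0/(0.37·5.67×10⁻⁸·2.776) = 4.190×10⁹ K⁴.

T ≈ 254 K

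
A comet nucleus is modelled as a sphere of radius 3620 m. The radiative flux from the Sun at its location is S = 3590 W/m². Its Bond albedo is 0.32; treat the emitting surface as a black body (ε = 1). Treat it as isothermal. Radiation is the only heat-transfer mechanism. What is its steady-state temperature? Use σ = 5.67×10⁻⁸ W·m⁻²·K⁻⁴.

At equilibrium, absorbed power = emitted power.
Absorbing cross-section = πr² = 4.117×10⁷ m²; emitting surface = 4πr² = 1.647×10⁸ m² (ratio 4).
(1−a)S·A_cross = εσ·A_surf·T⁴  ⇒  T⁴ = (1−a)S/(4σ).
T⁴ = 0.680·3590/(4·5.67×10⁻⁸) = 1.076×10¹⁰ K⁴.
T = (1.076×10¹⁰)^(1/4).

T ≈ 322 K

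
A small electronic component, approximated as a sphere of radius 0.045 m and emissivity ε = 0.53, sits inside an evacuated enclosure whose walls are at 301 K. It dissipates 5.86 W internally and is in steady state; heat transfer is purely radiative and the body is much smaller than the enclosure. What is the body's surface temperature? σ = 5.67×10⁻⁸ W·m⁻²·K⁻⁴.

T ≈ 355 K

For a small grey body in a large enclosure, net radiated power = εσA(T⁴ − T_w⁴).
Steady state: P = εσA(T⁴ − T_w⁴) with A = 4πr² = 0.02545 m².
T⁴ = P/(εσA) + T_w⁴ = 5.86/(0.53·5.67×10⁻⁸·0.02545) + (301)⁴
    = 7.663×10⁹ + 8.209×10⁹ = 1.587×10¹⁰ K⁴.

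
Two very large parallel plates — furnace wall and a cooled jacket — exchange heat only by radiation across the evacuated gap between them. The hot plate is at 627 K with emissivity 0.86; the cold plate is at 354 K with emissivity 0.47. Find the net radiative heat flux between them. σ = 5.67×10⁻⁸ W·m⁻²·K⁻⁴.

q ≈ 3440 W/m²

For two infinite grey parallel plates, q = σ(T₁⁴ − T₂⁴)/(1/ε₁ + 1/ε₂ − 1).
T₁⁴ − T₂⁴ = 1.546×10¹¹ − 1.570×10¹⁰ = 1.388×10¹¹ K⁴.
1/ε₁ + 1/ε₂ − 1 = 1.163 + 2.128 − 1 = 2.290.
q = 5.67×10⁻⁸ × 1.388×10¹¹ / 2.290.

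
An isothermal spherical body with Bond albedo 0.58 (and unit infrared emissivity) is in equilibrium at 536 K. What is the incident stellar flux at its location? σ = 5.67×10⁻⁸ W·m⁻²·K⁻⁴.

S ≈ 44600 W/m²

(1−a)S·πr² = σ·4πr²·T⁴ ⇒ S = 4σT⁴/(1−a).
S = 4·5.67×10⁻⁸·8.254×10¹⁰/0.420.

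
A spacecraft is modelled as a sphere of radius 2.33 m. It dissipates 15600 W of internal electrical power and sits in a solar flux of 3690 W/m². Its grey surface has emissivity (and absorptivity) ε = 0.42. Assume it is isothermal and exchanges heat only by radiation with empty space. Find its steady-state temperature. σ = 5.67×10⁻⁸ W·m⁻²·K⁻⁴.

T ≈ 401 K

At steady state, absorbed solar power + internal power = radiated power.
Absorbed: α·S·A_cross = 0.42·3690·17.06 = 26430 W (cross-section πr²).
Total input = 26430 + 15600 = 42030 W.
Radiated: εσ·A_surf·T⁴ with A_surf = 4πr² = 68.22 m².
T⁴ = 42030/(0.42·5.67×10⁻⁸·68.22) = 2.587×10¹⁰ K⁴.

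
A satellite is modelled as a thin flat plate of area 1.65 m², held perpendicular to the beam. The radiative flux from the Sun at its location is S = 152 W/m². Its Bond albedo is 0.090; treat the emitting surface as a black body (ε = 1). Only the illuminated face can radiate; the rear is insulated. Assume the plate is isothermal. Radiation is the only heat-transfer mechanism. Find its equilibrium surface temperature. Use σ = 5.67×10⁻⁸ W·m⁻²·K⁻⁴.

T ≈ 222 K

At equilibrium, absorbed power = emitted power.
Absorbing cross-section = A = 1.650 m²; emitting surface = A = 1.650 m² (ratio 1).
(1−a)S·A_cross = εσ·A_surf·T⁴  ⇒  T⁴ = (1−a)S/(1σ).
T⁴ = 0.910·152/(1·5.67×10⁻⁸) = 2.440×10⁹ K⁴.
T = (2.440×10⁹)^(1/4).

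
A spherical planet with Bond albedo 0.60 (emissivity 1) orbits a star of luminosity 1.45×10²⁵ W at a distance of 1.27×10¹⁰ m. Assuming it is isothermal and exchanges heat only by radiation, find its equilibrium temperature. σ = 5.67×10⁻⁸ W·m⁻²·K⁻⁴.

T ≈ 335 K

First find the stellar flux at distance d: S = L/(4πd²) = 1.45×10²⁵/(4π·(1.27×10¹⁰)²) = 7154 W/m².
For an isothermal sphere, absorbed (1−a)S·πr² = emitted σ·4πr²·T⁴, so T⁴ = (1−a)S/(4σ).
T⁴ = 0.400·7154/(4·5.67×10⁻⁸) = 1.262×10¹⁰ K⁴.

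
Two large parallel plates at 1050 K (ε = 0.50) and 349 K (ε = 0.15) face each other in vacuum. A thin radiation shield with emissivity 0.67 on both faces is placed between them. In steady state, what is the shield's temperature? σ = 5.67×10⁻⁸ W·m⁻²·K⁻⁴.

T_s ≈ 975 K

In steady state the net flux on the hot side equals that on the cold side.
σ(T₁⁴−T_s⁴)/D₁ = σ(T_s⁴−T₂⁴)/D₂, with D₁ = 1/ε₁+1/ε_s−1 = 2.493, D₂ = 1/ε_s+1/ε₂−1 = 7.159.
Solve for T_s⁴: T_s⁴ = (D₂·T₁⁴ + D₁·T₂⁴)/(D₁+D₂) = 9.054×10¹¹ K⁴.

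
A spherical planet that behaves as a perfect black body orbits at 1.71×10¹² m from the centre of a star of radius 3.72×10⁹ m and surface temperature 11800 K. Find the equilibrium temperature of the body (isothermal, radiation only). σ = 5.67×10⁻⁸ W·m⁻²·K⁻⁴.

The star's surface emits σT_*⁴; at distance d the flux is S = σT_*⁴(R_*/d)².
S = 5.67×10⁻⁸·(11800)⁴·(3.72×10⁹/1.71×10¹²)² = 5202 W/m².
For an isothermal sphere T⁴ = (1−a)S/(4σ) = 2.294×10¹⁰ K⁴.

T ≈ 389 K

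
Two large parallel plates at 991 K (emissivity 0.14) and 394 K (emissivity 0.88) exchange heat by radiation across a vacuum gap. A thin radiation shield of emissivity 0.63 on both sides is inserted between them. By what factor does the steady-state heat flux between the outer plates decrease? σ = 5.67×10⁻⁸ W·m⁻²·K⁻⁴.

Without shield: q₀ = σΔ(T⁴)/(1/ε₁+1/ε₂−1) with denominator 7.279.
With shield the two gaps are in series; the resistances add: (1/ε₁+1/ε_s−1)+(1/ε_s+1/ε₂−1) = 7.730+1.724 = 9.454.
Heat-flux ratio q₀/q = 9.454/7.279.

factor ≈ 1.30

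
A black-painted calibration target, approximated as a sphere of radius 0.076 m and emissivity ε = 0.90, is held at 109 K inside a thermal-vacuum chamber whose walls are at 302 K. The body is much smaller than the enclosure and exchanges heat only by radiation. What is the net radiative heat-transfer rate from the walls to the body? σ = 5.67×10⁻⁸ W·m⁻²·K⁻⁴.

For a small grey body in a large enclosure: P_net = εσA(T_body⁴ − T_wall⁴).
A = 4πr² = 0.07258 m²; T_body⁴ − T_wall⁴ = 1.412×10⁸ − 8.318×10⁹ = -8.177×10⁹ K⁴.
|P_net| = 0.90·5.67×10⁻⁸·0.07258·8.177×10⁹.

P_net ≈ 30.3 W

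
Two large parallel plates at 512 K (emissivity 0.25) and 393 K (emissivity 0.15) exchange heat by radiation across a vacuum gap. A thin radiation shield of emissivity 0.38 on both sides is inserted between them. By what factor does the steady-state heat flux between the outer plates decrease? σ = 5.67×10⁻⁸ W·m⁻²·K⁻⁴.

Without shield: q₀ = σΔ(T⁴)/(1/ε₁+1/ε₂−1) with denominator 9.667.
With shield the two gaps are in series; the resistances add: (1/ε₁+1/ε_s−1)+(1/ε_s+1/ε₂−1) = 5.632+8.298 = 13.93.
Heat-flux ratio q₀/q = 13.93/9.667.

factor ≈ 1.44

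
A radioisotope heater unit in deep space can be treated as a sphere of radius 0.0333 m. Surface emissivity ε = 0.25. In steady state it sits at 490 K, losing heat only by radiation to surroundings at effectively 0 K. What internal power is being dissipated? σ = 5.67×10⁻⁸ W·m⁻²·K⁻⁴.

Steady state: P = εσA T⁴.
A = 4πr² = 0.01393 m²; T⁴ = (490)⁴ = 5.765×10¹⁰ K⁴.
P = 0.25 × 5.67×10⁻⁸ × 0.01393 × 5.765×10¹⁰.

P ≈ 11.4 W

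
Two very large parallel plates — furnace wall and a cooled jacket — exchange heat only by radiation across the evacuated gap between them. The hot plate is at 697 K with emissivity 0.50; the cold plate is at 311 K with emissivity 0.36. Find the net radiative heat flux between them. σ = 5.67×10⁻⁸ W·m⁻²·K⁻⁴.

q ≈ 3400 W/m²

For two infinite grey parallel plates, q = σ(T₁⁴ − T₂⁴)/(1/ε₁ + 1/ε₂ − 1).
T₁⁴ − T₂⁴ = 2.360×10¹¹ − 9.355×10⁹ = 2.267×10¹¹ K⁴.
1/ε₁ + 1/ε₂ − 1 = 2.000 + 2.778 − 1 = 3.778.
q = 5.67×10⁻⁸ × 2.267×10¹¹ / 3.778.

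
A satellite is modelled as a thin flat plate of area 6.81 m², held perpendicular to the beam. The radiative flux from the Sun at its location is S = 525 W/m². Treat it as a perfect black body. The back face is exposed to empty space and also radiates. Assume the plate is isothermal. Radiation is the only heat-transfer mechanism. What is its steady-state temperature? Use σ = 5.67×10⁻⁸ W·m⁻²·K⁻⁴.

At equilibrium, absorbed power = emitted power.
Absorbing cross-section = A = 6.810 m²; emitting surface = 2A = 13.62 m² (ratio 2).
S·A_cross = εσ·A_surf·T⁴  ⇒  T⁴ = S/(2σ).
T⁴ = 1.00·525/(2·5.67×10⁻⁸) = 4.630×10⁹ K⁴.
T = (4.630×10⁹)^(1/4).

T ≈ 261 K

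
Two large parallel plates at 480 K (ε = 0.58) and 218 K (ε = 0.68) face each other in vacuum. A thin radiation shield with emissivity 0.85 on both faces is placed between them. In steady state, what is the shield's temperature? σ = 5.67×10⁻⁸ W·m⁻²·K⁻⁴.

T_s ≈ 401 K

In steady state the net flux on the hot side equals that on the cold side.
σ(T₁⁴−T_s⁴)/D₁ = σ(T_s⁴−T₂⁴)/D₂, with D₁ = 1/ε₁+1/ε_s−1 = 1.901, D₂ = 1/ε_s+1/ε₂−1 = 1.647.
Solve for T_s⁴: T_s⁴ = (D₂·T₁⁴ + D₁·T₂⁴)/(D₁+D₂) = 2.586×10¹⁰ K⁴.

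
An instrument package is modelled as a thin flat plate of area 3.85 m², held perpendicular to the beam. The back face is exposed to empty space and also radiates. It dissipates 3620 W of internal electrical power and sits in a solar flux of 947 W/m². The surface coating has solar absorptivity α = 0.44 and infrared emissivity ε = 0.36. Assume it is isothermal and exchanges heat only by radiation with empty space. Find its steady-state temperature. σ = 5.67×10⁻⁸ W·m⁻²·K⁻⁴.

At steady state, absorbed solar power + internal power = radiated power.
Absorbed: α·S·A_cross = 0.44·947·3.850 = 1604 W (cross-section A).
Total input = 1604 + 3620 = 5224 W.
Radiated: εσ·A_surf·T⁴ with A_surf = 2A = 7.700 m².
T⁴ = 5224/(0.36·5.67×10⁻⁸·7.700) = 3.324×10¹⁰ K⁴.

T ≈ 427 K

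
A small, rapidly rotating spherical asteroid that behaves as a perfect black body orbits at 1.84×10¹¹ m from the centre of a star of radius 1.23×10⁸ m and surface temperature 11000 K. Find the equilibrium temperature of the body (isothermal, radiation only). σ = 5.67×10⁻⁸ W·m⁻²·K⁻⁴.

The star's surface emits σT_*⁴; at distance d the flux is S = σT_*⁴(R_*/d)².
S = 5.67×10⁻⁸·(11000)⁴·(1.23×10⁸/1.84×10¹¹)² = 371.0 W/m².
For an isothermal sphere T⁴ = (1−a)S/(4σ) = 1.636×10⁹ K⁴.

T ≈ 201 K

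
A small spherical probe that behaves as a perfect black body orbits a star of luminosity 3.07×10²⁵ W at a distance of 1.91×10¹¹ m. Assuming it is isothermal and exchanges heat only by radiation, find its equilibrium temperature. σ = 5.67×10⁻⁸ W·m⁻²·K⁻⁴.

First find the stellar flux at distance d: S = L/(4πd²) = 3.07×10²⁵/(4π·(1.91×10¹¹)²) = 66.97 W/m².
For an isothermal sphere, absorbed (1−a)S·πr² = emitted σ·4πr²·T⁴, so T⁴ = (1−a)S/(4σ).
T⁴ = 1.00·66.97/(4·5.67×10⁻⁸) = 2.953×10⁸ K⁴.

T ≈ 131 K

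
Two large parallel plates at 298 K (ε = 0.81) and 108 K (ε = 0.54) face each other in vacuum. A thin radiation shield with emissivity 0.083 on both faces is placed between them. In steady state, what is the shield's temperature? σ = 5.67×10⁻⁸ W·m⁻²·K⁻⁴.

In steady state the net flux on the hot side equals that on the cold side.
σ(T₁⁴−T_s⁴)/D₁ = σ(T_s⁴−T₂⁴)/D₂, with D₁ = 1/ε₁+1/ε_s−1 = 12.28, D₂ = 1/ε_s+1/ε₂−1 = 12.90.
Solve for T_s⁴: T_s⁴ = (D₂·T₁⁴ + D₁·T₂⁴)/(D₁+D₂) = 4.106×10⁹ K⁴.

T_s ≈ 253 K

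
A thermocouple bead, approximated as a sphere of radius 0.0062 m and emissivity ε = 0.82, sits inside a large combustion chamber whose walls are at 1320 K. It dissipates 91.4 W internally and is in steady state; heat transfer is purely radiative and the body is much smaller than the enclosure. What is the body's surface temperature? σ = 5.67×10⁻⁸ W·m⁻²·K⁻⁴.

T ≈ 1630 K

For a small grey body in a large enclosure, net radiated power = εσA(T⁴ − T_w⁴).
Steady state: P = εσA(T⁴ − T_w⁴) with A = 4πr² = 4.831×10⁻⁴ m².
T⁴ = P/(εσA) + T_w⁴ = 91.4/(0.82·5.67×10⁻⁸·4.831×10⁻⁴) + (1320)⁴
    = 4.070×10¹² + 3.036×10¹² = 7.106×10¹² K⁴.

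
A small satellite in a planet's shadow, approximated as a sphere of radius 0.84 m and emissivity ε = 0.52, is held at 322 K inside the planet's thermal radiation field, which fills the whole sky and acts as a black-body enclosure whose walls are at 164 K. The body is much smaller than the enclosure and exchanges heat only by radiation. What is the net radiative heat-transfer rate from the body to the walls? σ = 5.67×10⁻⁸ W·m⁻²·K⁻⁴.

P_net ≈ 2620 W

For a small grey body in a large enclosure: P_net = εσA(T_body⁴ − T_wall⁴).
A = 4πr² = 8.867 m²; T_body⁴ − T_wall⁴ = 1.075×10¹⁰ − 7.234×10⁸ = 1.003×10¹⁰ K⁴.
|P_net| = 0.52·5.67×10⁻⁸·8.867·1.003×10¹⁰.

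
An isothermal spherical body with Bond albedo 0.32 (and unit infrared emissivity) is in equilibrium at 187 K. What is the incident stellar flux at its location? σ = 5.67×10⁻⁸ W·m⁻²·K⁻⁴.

(1−a)S·πr² = σ·4πr²·T⁴ ⇒ S = 4σT⁴/(1−a).
S = 4·5.67×10⁻⁸·1.223×10⁹/0.680.

S ≈ 408 W/m²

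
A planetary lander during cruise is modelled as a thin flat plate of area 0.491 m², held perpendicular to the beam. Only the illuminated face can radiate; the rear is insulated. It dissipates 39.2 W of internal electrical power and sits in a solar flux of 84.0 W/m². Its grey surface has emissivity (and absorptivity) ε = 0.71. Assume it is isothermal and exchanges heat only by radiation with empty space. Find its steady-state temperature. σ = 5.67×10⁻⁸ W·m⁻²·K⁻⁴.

T ≈ 243 K

At steady state, absorbed solar power + internal power = radiated power.
Absorbed: α·S·A_cross = 0.71·84.0·0.4910 = 29.28 W (cross-section A).
Total input = 29.28 + 39.2 = 68.48 W.
Radiated: εσ·A_surf·T⁴ with A_surf = A = 0.4910 m².
T⁴ = 68.48/(0.71·5.67×10⁻⁸·0.4910) = 3.465×10⁹ K⁴.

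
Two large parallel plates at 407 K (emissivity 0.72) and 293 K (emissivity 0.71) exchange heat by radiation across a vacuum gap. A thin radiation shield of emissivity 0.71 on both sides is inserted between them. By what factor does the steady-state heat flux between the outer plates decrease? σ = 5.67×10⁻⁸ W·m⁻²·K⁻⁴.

factor ≈ 2.01

Without shield: q₀ = σΔ(T⁴)/(1/ε₁+1/ε₂−1) with denominator 1.797.
With shield the two gaps are in series; the resistances add: (1/ε₁+1/ε_s−1)+(1/ε_s+1/ε₂−1) = 1.797+1.817 = 3.614.
Heat-flux ratio q₀/q = 3.614/1.797.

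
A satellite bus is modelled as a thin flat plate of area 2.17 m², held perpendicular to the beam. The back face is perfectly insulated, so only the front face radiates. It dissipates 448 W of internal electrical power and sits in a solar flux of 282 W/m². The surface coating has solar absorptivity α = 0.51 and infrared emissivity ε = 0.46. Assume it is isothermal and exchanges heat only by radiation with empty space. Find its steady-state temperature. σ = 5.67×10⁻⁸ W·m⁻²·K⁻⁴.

At steady state, absorbed solar power + internal power = radiated power.
Absorbed: α·S·A_cross = 0.51·282·2.170 = 312.1 W (cross-section A).
Total input = 312.1 + 448 = 760.1 W.
Radiated: εσ·A_surf·T⁴ with A_surf = A = 2.170 m².
T⁴ = 760.1/(0.46·5.67×10⁻⁸·2.170) = 1.343×10¹⁰ K⁴.

T ≈ 340 K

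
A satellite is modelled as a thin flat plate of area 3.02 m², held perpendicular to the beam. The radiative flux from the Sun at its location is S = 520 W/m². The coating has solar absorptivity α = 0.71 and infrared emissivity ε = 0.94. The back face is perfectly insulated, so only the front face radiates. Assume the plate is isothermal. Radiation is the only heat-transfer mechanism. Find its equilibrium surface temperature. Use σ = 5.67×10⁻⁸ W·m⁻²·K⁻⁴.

T ≈ 288 K

At equilibrium, absorbed power = emitted power.
Absorbing cross-section = A = 3.020 m²; emitting surface = A = 3.020 m² (ratio 1).
αS·A_cross = εσ·A_surf·T⁴  ⇒  T⁴ = αS/(ε·1σ).
T⁴ = 0.710·520/(0.94·1·5.67×10⁻⁸) = 6.927×10⁹ K⁴.
T = (6.927×10⁹)^(1/4).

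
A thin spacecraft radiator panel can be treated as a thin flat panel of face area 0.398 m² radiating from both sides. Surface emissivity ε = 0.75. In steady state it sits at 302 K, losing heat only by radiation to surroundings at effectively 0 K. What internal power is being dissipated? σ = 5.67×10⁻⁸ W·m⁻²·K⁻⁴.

P ≈ 282 W

Steady state: P = εσA T⁴.
A = 2·0.398 = 0.7960 m²; T⁴ = (302)⁴ = 8.318×10⁹ K⁴.
P = 0.75 × 5.67×10⁻⁸ × 0.7960 × 8.318×10⁹.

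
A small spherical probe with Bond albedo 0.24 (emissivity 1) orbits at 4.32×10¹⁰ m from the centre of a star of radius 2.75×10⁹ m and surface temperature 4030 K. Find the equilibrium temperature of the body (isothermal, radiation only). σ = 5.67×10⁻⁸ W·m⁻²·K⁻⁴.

The star's surface emits σT_*⁴; at distance d the flux is S = σT_*⁴(R_*/d)².
S = 5.67×10⁻⁸·(4030)⁴·(2.75×10⁹/4.32×10¹⁰)² = 60600 W/m².
For an isothermal sphere T⁴ = (1−a)S/(4σ) = 2.031×10¹¹ K⁴.

T ≈ 671 K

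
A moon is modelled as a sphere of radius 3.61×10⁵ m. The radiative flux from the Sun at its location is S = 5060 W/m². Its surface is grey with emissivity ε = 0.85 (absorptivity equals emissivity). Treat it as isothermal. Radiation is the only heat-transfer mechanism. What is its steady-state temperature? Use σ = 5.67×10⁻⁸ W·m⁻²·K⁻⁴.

At equilibrium, absorbed power = emitted power.
Absorbing cross-section = πr² = 4.094×10¹¹ m²; emitting surface = 4πr² = 1.638×10¹² m² (ratio 4).
εS·A_cross = εσ·A_surf·T⁴  ⇒  T⁴ = S/(4σ)   (ε cancels).
T⁴ = 5060/(4·5.67×10⁻⁸) = 2.231×10¹⁰ K⁴.
T = (2.231×10¹⁰)^(1/4).

T ≈ 386 K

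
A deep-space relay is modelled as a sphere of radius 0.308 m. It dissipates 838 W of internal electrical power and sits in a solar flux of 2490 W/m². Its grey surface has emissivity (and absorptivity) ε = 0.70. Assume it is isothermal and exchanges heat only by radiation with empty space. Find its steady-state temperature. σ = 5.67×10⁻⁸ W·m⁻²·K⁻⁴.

At steady state, absorbed solar power + internal power = radiated power.
Absorbed: α·S·A_cross = 0.70·2490·0.2980 = 519.5 W (cross-section πr²).
Total input = 519.5 + 838 = 1357 W.
Radiated: εσ·A_surf·T⁴ with A_surf = 4πr² = 1.192 m².
T⁴ = 1357/(0.70·5.67×10⁻⁸·1.192) = 2.869×10¹⁰ K⁴.

T ≈ 412 K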